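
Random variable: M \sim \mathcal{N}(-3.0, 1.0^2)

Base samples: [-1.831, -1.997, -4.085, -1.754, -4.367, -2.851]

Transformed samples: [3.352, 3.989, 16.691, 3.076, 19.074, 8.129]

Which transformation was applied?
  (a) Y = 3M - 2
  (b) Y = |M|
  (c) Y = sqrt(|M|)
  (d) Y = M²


Checking option (d) Y = M²:
  M = -1.831 -> Y = 3.352 ✓
  M = -1.997 -> Y = 3.989 ✓
  M = -4.085 -> Y = 16.691 ✓
All samples match this transformation.

(d) M²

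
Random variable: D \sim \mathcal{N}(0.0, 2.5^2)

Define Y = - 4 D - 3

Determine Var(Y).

For Y = aD + b: Var(Y) = a² * Var(D)
Var(D) = 2.5^2 = 6.25
Var(Y) = (-4)² * 6.25 = 16 * 6.25 = 100

100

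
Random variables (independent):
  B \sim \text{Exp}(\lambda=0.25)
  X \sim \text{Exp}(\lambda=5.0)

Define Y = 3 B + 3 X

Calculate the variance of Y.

For independent RVs: Var(aX + bY) = a²Var(X) + b²Var(Y)
Var(B) = 16
Var(X) = 0.04
Var(Y) = 3²*16 + 3²*0.04
= 9*16 + 9*0.04 = 144.36

144.36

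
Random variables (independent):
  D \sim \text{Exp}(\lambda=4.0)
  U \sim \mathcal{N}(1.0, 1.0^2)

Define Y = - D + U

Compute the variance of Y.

For independent RVs: Var(aX + bY) = a²Var(X) + b²Var(Y)
Var(D) = 0.0625
Var(U) = 1
Var(Y) = (-1)²*0.0625 + 1²*1
= 1*0.0625 + 1*1 = 1.0625

1.0625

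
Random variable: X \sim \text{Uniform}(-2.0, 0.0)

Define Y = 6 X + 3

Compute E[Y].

For Y = 6X + 3:
E[Y] = 6 * E[X] + 3
E[X] = (-2 + 0)/2 = -1
E[Y] = 6 * (-1) + 3 = -3

-3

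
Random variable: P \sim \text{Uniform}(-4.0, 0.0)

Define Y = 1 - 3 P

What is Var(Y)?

For Y = aP + b: Var(Y) = a² * Var(P)
Var(P) = (0 + 4)^2/12 = 1.3333333
Var(Y) = (-3)² * 1.3333333 = 9 * 1.3333333 = 12

12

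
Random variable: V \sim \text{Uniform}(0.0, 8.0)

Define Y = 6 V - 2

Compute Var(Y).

For Y = aV + b: Var(Y) = a² * Var(V)
Var(V) = (8 - 0)^2/12 = 5.3333333
Var(Y) = 6² * 5.3333333 = 36 * 5.3333333 = 192

192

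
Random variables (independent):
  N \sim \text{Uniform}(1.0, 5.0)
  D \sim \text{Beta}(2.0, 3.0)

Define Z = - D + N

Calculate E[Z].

E[Z] = 1*E[N] - 1*E[D]
E[N] = 3
E[D] = 0.4
E[Z] = 1*3 - 1*0.4 = 2.6

2.6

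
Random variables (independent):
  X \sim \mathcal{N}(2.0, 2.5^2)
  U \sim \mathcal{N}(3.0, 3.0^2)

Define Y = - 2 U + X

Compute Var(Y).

For independent RVs: Var(aX + bY) = a²Var(X) + b²Var(Y)
Var(X) = 6.25
Var(U) = 9
Var(Y) = 1²*6.25 + (-2)²*9
= 1*6.25 + 4*9 = 42.25

42.25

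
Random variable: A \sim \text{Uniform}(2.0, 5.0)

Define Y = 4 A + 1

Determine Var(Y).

For Y = aA + b: Var(Y) = a² * Var(A)
Var(A) = (5 - 2)^2/12 = 0.75
Var(Y) = 4² * 0.75 = 16 * 0.75 = 12

12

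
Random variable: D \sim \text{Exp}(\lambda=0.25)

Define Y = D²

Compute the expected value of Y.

Using E[X²] = Var(X) + (E[X])²:
E[D] = 4
Var(D) = 1/0.25^2 = 16
E[D²] = 16 + 4² = 16 + 16 = 32

32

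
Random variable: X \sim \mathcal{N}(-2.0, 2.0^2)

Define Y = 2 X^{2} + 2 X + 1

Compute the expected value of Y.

E[Y] = 2*E[X²] + 2*E[X] + 1
E[X] = -2
E[X²] = Var(X) + (E[X])² = 4 + 4 = 8
E[Y] = 2*8 + 2*(-2) + 1 = 13

13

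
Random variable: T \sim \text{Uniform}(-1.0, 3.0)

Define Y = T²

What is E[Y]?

E[T²] = Var(T) + (E[T])² = 1.3333333 + 1 = 2.3333333

2.3333333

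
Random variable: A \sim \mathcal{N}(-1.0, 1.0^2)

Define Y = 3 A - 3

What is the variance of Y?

For Y = aA + b: Var(Y) = a² * Var(A)
Var(A) = 1.0^2 = 1
Var(Y) = 3² * 1 = 9 * 1 = 9

9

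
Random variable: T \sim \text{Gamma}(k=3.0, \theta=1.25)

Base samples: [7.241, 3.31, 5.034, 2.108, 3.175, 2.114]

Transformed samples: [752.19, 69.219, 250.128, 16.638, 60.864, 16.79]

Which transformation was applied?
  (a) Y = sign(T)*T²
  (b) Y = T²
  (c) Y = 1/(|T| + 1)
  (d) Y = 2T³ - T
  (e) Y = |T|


Checking option (d) Y = 2T³ - T:
  T = 7.241 -> Y = 752.19 ✓
  T = 3.31 -> Y = 69.219 ✓
  T = 5.034 -> Y = 250.128 ✓
All samples match this transformation.

(d) 2T³ - T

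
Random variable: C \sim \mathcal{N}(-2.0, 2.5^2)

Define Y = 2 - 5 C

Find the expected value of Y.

For Y = -5C + 2:
E[Y] = -5 * E[C] + 2
E[C] = -2.0 = -2
E[Y] = -5 * (-2) + 2 = 12

12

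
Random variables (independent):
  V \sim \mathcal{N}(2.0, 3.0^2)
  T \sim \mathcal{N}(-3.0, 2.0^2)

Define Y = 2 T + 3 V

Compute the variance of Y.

For independent RVs: Var(aX + bY) = a²Var(X) + b²Var(Y)
Var(V) = 9
Var(T) = 4
Var(Y) = 3²*9 + 2²*4
= 9*9 + 4*4 = 97

97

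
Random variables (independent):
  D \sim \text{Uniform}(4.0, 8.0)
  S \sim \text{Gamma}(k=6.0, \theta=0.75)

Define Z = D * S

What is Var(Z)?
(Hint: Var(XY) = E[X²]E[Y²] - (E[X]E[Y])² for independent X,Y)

Var(XY) = E[X²]E[Y²] - (E[X]E[Y])²
E[D] = 6, Var(D) = 1.3333333
E[S] = 4.5, Var(S) = 3.375
E[D²] = 1.3333333 + 6² = 37.333333
E[S²] = 3.375 + 4.5² = 23.625
Var(Z) = 37.333333*23.625 - (6*4.5)²
= 882 - 729 = 153

153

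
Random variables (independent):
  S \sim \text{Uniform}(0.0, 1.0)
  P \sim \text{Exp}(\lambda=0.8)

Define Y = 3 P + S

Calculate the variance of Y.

For independent RVs: Var(aX + bY) = a²Var(X) + b²Var(Y)
Var(S) = 0.083333333
Var(P) = 1.5625
Var(Y) = 1²*0.083333333 + 3²*1.5625
= 1*0.083333333 + 9*1.5625 = 14.145833

14.145833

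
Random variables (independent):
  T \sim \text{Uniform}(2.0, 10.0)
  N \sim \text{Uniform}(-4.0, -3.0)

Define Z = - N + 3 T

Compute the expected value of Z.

E[Z] = 3*E[T] - 1*E[N]
E[T] = 6
E[N] = -3.5
E[Z] = 3*6 - 1*(-3.5) = 21.5

21.5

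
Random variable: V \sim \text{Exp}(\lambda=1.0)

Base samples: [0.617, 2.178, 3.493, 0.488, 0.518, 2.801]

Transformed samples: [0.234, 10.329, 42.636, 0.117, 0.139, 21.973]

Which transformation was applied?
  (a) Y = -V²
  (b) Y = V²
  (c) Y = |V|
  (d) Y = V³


Checking option (d) Y = V³:
  V = 0.617 -> Y = 0.234 ✓
  V = 2.178 -> Y = 10.329 ✓
  V = 3.493 -> Y = 42.636 ✓
All samples match this transformation.

(d) V³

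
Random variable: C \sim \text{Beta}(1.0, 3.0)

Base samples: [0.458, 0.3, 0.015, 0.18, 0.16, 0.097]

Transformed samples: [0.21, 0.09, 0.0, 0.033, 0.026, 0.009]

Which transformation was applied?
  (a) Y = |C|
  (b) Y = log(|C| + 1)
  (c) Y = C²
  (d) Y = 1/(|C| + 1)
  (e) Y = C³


Checking option (c) Y = C²:
  C = 0.458 -> Y = 0.21 ✓
  C = 0.3 -> Y = 0.09 ✓
  C = 0.015 -> Y = 0.0 ✓
All samples match this transformation.

(c) C²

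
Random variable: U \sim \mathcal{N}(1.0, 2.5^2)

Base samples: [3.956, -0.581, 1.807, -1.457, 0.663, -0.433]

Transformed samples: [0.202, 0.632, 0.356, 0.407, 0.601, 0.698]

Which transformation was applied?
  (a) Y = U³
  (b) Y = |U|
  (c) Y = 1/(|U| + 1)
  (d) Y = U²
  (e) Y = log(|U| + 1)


Checking option (c) Y = 1/(|U| + 1):
  U = 3.956 -> Y = 0.202 ✓
  U = -0.581 -> Y = 0.632 ✓
  U = 1.807 -> Y = 0.356 ✓
All samples match this transformation.

(c) 1/(|U| + 1)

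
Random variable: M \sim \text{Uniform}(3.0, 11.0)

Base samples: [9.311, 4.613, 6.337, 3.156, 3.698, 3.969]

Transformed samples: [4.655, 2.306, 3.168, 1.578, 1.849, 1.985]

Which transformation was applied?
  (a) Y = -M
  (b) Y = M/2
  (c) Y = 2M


Checking option (b) Y = M/2:
  M = 9.311 -> Y = 4.655 ✓
  M = 4.613 -> Y = 2.306 ✓
  M = 6.337 -> Y = 3.168 ✓
All samples match this transformation.

(b) M/2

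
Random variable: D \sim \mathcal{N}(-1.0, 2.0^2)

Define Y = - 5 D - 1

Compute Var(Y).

For Y = aD + b: Var(Y) = a² * Var(D)
Var(D) = 2.0^2 = 4
Var(Y) = (-5)² * 4 = 25 * 4 = 100

100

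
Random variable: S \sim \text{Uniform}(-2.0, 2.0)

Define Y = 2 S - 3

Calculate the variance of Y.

For Y = aS + b: Var(Y) = a² * Var(S)
Var(S) = (2 + 2)^2/12 = 1.3333333
Var(Y) = 2² * 1.3333333 = 4 * 1.3333333 = 5.3333333

5.3333333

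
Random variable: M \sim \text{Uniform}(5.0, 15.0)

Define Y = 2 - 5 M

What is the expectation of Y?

For Y = -5M + 2:
E[Y] = -5 * E[M] + 2
E[M] = (5 + 15)/2 = 10
E[Y] = -5 * 10 + 2 = -48

-48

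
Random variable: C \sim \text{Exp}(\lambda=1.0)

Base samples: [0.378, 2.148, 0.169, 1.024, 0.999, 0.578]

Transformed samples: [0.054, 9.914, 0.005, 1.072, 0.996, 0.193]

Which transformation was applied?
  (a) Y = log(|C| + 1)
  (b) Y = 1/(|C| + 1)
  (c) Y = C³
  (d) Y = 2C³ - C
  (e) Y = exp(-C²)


Checking option (c) Y = C³:
  C = 0.378 -> Y = 0.054 ✓
  C = 2.148 -> Y = 9.914 ✓
  C = 0.169 -> Y = 0.005 ✓
All samples match this transformation.

(c) C³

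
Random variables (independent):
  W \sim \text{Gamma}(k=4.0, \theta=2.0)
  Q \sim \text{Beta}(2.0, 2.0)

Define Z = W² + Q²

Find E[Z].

E[Z] = E[W²] + E[Q²]
E[W²] = Var(W) + E[W]² = 16 + 64 = 80
E[Q²] = Var(Q) + E[Q]² = 0.05 + 0.25 = 0.3
E[Z] = 80 + 0.3 = 80.3

80.3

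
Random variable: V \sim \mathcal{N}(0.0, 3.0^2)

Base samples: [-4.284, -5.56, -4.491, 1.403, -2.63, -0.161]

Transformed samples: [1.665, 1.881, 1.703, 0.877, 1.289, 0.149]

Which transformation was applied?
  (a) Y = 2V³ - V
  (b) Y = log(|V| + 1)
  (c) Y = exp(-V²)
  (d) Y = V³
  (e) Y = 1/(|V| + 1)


Checking option (b) Y = log(|V| + 1):
  V = -4.284 -> Y = 1.665 ✓
  V = -5.56 -> Y = 1.881 ✓
  V = -4.491 -> Y = 1.703 ✓
All samples match this transformation.

(b) log(|V| + 1)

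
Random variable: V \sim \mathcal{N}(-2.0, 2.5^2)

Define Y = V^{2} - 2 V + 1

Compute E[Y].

E[Y] = 1*E[V²] - 2*E[V] + 1
E[V] = -2
E[V²] = Var(V) + (E[V])² = 6.25 + 4 = 10.25
E[Y] = 1*10.25 - 2*(-2) + 1 = 15.25

15.25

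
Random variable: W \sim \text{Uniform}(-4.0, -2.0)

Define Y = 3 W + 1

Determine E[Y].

For Y = 3W + 1:
E[Y] = 3 * E[W] + 1
E[W] = (-4 - 2)/2 = -3
E[Y] = 3 * (-3) + 1 = -8

-8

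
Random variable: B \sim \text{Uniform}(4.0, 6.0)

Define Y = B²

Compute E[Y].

E[B²] = Var(B) + (E[B])² = 0.33333333 + 25 = 25.333333

25.333333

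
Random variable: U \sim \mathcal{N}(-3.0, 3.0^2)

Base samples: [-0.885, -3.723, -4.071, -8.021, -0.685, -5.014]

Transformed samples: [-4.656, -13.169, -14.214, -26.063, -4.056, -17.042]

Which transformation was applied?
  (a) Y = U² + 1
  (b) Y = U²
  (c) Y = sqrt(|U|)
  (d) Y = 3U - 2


Checking option (d) Y = 3U - 2:
  U = -0.885 -> Y = -4.656 ✓
  U = -3.723 -> Y = -13.169 ✓
  U = -4.071 -> Y = -14.214 ✓
All samples match this transformation.

(d) 3U - 2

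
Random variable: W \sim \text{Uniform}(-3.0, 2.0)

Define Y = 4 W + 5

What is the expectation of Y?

For Y = 4W + 5:
E[Y] = 4 * E[W] + 5
E[W] = (-3 + 2)/2 = -0.5
E[Y] = 4 * (-0.5) + 5 = 3

3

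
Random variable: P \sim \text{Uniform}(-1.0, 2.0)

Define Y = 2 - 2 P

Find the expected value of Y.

For Y = -2P + 2:
E[Y] = -2 * E[P] + 2
E[P] = (-1 + 2)/2 = 0.5
E[Y] = -2 * 0.5 + 2 = 1

1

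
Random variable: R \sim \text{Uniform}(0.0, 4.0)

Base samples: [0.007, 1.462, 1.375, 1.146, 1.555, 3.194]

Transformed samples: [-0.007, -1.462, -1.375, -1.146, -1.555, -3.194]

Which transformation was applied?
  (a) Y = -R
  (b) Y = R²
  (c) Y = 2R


Checking option (a) Y = -R:
  R = 0.007 -> Y = -0.007 ✓
  R = 1.462 -> Y = -1.462 ✓
  R = 1.375 -> Y = -1.375 ✓
All samples match this transformation.

(a) -R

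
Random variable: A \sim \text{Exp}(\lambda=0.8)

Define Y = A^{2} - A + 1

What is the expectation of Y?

E[Y] = 1*E[A²] - 1*E[A] + 1
E[A] = 1.25
E[A²] = Var(A) + (E[A])² = 1.5625 + 1.5625 = 3.125
E[Y] = 1*3.125 - 1*1.25 + 1 = 2.875

2.875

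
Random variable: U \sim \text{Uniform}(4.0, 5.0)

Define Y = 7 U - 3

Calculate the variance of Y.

For Y = aU + b: Var(Y) = a² * Var(U)
Var(U) = (5 - 4)^2/12 = 0.083333333
Var(Y) = 7² * 0.083333333 = 49 * 0.083333333 = 4.0833333

4.0833333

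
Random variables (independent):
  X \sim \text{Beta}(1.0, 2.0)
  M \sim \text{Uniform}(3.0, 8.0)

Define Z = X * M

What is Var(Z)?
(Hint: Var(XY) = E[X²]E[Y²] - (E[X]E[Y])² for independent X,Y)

Var(XY) = E[X²]E[Y²] - (E[X]E[Y])²
E[X] = 0.33333333, Var(X) = 0.055555556
E[M] = 5.5, Var(M) = 2.0833333
E[X²] = 0.055555556 + 0.33333333² = 0.16666667
E[M²] = 2.0833333 + 5.5² = 32.333333
Var(Z) = 0.16666667*32.333333 - (0.33333333*5.5)²
= 5.3888889 - 3.3611111 = 2.0277778

2.0277778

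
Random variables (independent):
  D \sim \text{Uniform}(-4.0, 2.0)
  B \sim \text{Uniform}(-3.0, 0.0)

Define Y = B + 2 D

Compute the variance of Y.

For independent RVs: Var(aX + bY) = a²Var(X) + b²Var(Y)
Var(D) = 3
Var(B) = 0.75
Var(Y) = 2²*3 + 1²*0.75
= 4*3 + 1*0.75 = 12.75

12.75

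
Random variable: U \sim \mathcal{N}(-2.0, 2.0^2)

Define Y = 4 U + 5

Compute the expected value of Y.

For Y = 4U + 5:
E[Y] = 4 * E[U] + 5
E[U] = -2.0 = -2
E[Y] = 4 * (-2) + 5 = -3

-3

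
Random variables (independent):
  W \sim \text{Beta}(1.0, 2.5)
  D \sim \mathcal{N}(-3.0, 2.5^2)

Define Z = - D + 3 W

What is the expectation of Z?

E[Z] = 3*E[W] - 1*E[D]
E[W] = 0.28571429
E[D] = -3
E[Z] = 3*0.28571429 - 1*(-3) = 3.8571429

3.8571429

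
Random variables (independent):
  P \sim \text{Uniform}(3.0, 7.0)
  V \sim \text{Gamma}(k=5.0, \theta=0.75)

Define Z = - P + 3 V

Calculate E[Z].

E[Z] = -1*E[P] + 3*E[V]
E[P] = 5
E[V] = 3.75
E[Z] = -1*5 + 3*3.75 = 6.25

6.25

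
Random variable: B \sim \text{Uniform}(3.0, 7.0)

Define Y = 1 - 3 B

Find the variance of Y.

For Y = aB + b: Var(Y) = a² * Var(B)
Var(B) = (7 - 3)^2/12 = 1.3333333
Var(Y) = (-3)² * 1.3333333 = 9 * 1.3333333 = 12

12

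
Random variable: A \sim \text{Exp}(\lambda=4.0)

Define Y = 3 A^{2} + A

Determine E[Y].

E[Y] = 3*E[A²] + 1*E[A]
E[A] = 0.25
E[A²] = Var(A) + (E[A])² = 0.0625 + 0.0625 = 0.125
E[Y] = 3*0.125 + 1*0.25 = 0.625

0.625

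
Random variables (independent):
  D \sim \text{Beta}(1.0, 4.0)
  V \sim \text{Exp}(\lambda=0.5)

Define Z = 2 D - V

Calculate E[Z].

E[Z] = 2*E[D] - 1*E[V]
E[D] = 0.2
E[V] = 2
E[Z] = 2*0.2 - 1*2 = -1.6

-1.6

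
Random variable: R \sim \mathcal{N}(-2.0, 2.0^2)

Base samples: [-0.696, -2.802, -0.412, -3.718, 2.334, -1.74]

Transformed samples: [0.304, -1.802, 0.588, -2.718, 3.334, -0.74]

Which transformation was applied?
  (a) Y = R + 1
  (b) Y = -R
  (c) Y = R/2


Checking option (a) Y = R + 1:
  R = -0.696 -> Y = 0.304 ✓
  R = -2.802 -> Y = -1.802 ✓
  R = -0.412 -> Y = 0.588 ✓
All samples match this transformation.

(a) R + 1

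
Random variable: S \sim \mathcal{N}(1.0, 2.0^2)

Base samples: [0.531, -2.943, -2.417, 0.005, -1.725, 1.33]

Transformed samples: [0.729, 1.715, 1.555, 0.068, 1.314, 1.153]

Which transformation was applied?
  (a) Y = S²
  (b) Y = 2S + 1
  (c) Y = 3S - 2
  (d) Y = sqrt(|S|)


Checking option (d) Y = sqrt(|S|):
  S = 0.531 -> Y = 0.729 ✓
  S = -2.943 -> Y = 1.715 ✓
  S = -2.417 -> Y = 1.555 ✓
All samples match this transformation.

(d) sqrt(|S|)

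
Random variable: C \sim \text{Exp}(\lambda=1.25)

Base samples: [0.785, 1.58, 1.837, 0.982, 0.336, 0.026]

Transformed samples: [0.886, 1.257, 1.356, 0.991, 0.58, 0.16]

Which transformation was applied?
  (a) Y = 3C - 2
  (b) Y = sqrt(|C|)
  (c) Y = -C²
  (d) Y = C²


Checking option (b) Y = sqrt(|C|):
  C = 0.785 -> Y = 0.886 ✓
  C = 1.58 -> Y = 1.257 ✓
  C = 1.837 -> Y = 1.356 ✓
All samples match this transformation.

(b) sqrt(|C|)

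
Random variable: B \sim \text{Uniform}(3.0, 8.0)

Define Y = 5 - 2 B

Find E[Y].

For Y = -2B + 5:
E[Y] = -2 * E[B] + 5
E[B] = (3 + 8)/2 = 5.5
E[Y] = -2 * 5.5 + 5 = -6

-6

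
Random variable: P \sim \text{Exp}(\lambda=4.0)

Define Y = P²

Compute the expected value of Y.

E[P²] = Var(P) + (E[P])² = 0.0625 + 0.0625 = 0.125

0.125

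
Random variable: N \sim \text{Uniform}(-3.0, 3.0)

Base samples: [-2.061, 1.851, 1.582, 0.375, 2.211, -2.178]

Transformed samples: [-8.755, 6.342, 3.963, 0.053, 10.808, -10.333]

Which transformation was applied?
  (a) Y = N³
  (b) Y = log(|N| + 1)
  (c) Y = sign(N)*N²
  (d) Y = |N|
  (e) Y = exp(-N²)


Checking option (a) Y = N³:
  N = -2.061 -> Y = -8.755 ✓
  N = 1.851 -> Y = 6.342 ✓
  N = 1.582 -> Y = 3.963 ✓
All samples match this transformation.

(a) N³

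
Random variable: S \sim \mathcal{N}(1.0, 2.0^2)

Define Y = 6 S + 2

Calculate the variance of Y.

For Y = aS + b: Var(Y) = a² * Var(S)
Var(S) = 2.0^2 = 4
Var(Y) = 6² * 4 = 36 * 4 = 144

144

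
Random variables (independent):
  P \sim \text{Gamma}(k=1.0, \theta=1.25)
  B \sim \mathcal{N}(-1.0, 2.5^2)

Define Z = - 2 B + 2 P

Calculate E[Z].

E[Z] = 2*E[P] - 2*E[B]
E[P] = 1.25
E[B] = -1
E[Z] = 2*1.25 - 2*(-1) = 4.5

4.5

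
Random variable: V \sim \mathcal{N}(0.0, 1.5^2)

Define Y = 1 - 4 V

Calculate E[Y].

For Y = -4V + 1:
E[Y] = -4 * E[V] + 1
E[V] = 0.0 = 0
E[Y] = -4 * 0 + 1 = 1

1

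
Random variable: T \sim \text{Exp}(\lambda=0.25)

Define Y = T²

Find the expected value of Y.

Using E[X²] = Var(X) + (E[X])²:
E[T] = 4
Var(T) = 1/0.25^2 = 16
E[T²] = 16 + 4² = 16 + 16 = 32

32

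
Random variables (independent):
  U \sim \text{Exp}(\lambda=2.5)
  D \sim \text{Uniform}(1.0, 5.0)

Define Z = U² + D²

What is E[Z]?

E[Z] = E[U²] + E[D²]
E[U²] = Var(U) + E[U]² = 0.16 + 0.16 = 0.32
E[D²] = Var(D) + E[D]² = 1.3333333 + 9 = 10.333333
E[Z] = 0.32 + 10.333333 = 10.653333

10.653333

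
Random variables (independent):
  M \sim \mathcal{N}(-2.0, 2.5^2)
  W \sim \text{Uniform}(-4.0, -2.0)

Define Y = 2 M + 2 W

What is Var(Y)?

For independent RVs: Var(aX + bY) = a²Var(X) + b²Var(Y)
Var(M) = 6.25
Var(W) = 0.33333333
Var(Y) = 2²*6.25 + 2²*0.33333333
= 4*6.25 + 4*0.33333333 = 26.333333

26.333333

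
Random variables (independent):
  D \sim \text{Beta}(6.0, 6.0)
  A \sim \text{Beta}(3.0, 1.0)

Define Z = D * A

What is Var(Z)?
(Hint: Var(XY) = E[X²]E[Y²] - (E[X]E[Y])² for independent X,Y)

Var(XY) = E[X²]E[Y²] - (E[X]E[Y])²
E[D] = 0.5, Var(D) = 0.019230769
E[A] = 0.75, Var(A) = 0.0375
E[D²] = 0.019230769 + 0.5² = 0.26923077
E[A²] = 0.0375 + 0.75² = 0.6
Var(Z) = 0.26923077*0.6 - (0.5*0.75)²
= 0.16153846 - 0.140625 = 0.020913462

0.020913462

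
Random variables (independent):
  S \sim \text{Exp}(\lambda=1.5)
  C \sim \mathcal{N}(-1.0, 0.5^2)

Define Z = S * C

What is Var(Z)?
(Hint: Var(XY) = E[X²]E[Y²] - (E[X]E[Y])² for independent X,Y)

Var(XY) = E[X²]E[Y²] - (E[X]E[Y])²
E[S] = 0.66666667, Var(S) = 0.44444444
E[C] = -1, Var(C) = 0.25
E[S²] = 0.44444444 + 0.66666667² = 0.88888889
E[C²] = 0.25 + (-1)² = 1.25
Var(Z) = 0.88888889*1.25 - (0.66666667*(-1))²
= 1.1111111 - 0.44444444 = 0.66666667

0.66666667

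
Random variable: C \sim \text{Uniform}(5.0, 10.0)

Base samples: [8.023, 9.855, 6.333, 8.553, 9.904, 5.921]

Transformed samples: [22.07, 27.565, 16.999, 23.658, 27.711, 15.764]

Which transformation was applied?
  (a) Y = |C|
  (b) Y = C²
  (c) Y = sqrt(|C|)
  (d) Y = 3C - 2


Checking option (d) Y = 3C - 2:
  C = 8.023 -> Y = 22.07 ✓
  C = 9.855 -> Y = 27.565 ✓
  C = 6.333 -> Y = 16.999 ✓
All samples match this transformation.

(d) 3C - 2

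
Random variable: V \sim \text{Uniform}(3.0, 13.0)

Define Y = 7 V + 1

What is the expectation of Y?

For Y = 7V + 1:
E[Y] = 7 * E[V] + 1
E[V] = (3 + 13)/2 = 8
E[Y] = 7 * 8 + 1 = 57

57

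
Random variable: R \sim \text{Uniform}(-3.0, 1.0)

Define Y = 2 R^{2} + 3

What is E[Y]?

E[Y] = 2*E[R²] + 3
E[R] = -1
E[R²] = Var(R) + (E[R])² = 1.3333333 + 1 = 2.3333333
E[Y] = 2*2.3333333 + 3 = 7.6666667

7.6666667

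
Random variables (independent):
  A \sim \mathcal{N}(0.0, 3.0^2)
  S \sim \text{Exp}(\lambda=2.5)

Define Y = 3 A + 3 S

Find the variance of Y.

For independent RVs: Var(aX + bY) = a²Var(X) + b²Var(Y)
Var(A) = 9
Var(S) = 0.16
Var(Y) = 3²*9 + 3²*0.16
= 9*9 + 9*0.16 = 82.44

82.44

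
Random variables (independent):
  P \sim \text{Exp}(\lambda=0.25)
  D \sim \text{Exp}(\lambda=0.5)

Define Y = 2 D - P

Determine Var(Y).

For independent RVs: Var(aX + bY) = a²Var(X) + b²Var(Y)
Var(P) = 16
Var(D) = 4
Var(Y) = (-1)²*16 + 2²*4
= 1*16 + 4*4 = 32

32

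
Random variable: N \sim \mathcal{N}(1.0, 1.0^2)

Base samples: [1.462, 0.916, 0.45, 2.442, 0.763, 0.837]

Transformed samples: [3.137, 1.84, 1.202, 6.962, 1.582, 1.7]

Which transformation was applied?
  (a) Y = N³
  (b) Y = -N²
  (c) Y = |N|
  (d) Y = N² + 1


Checking option (d) Y = N² + 1:
  N = 1.462 -> Y = 3.137 ✓
  N = 0.916 -> Y = 1.84 ✓
  N = 0.45 -> Y = 1.202 ✓
All samples match this transformation.

(d) N² + 1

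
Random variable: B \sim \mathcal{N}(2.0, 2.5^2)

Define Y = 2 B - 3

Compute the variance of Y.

For Y = aB + b: Var(Y) = a² * Var(B)
Var(B) = 2.5^2 = 6.25
Var(Y) = 2² * 6.25 = 4 * 6.25 = 25

25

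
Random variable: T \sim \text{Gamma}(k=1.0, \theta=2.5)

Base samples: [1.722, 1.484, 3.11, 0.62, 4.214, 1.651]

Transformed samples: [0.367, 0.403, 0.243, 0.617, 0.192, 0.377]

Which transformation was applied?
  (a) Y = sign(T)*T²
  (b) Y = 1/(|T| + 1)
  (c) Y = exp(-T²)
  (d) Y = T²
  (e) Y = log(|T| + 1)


Checking option (b) Y = 1/(|T| + 1):
  T = 1.722 -> Y = 0.367 ✓
  T = 1.484 -> Y = 0.403 ✓
  T = 3.11 -> Y = 0.243 ✓
All samples match this transformation.

(b) 1/(|T| + 1)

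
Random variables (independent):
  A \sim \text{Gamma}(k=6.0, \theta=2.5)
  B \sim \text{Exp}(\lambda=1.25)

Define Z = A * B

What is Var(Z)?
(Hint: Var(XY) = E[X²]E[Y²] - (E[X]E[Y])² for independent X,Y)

Var(XY) = E[X²]E[Y²] - (E[X]E[Y])²
E[A] = 15, Var(A) = 37.5
E[B] = 0.8, Var(B) = 0.64
E[A²] = 37.5 + 15² = 262.5
E[B²] = 0.64 + 0.8² = 1.28
Var(Z) = 262.5*1.28 - (15*0.8)²
= 336 - 144 = 192

192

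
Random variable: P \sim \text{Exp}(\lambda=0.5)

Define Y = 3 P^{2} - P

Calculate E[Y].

E[Y] = 3*E[P²] - 1*E[P]
E[P] = 2
E[P²] = Var(P) + (E[P])² = 4 + 4 = 8
E[Y] = 3*8 - 1*2 = 22

22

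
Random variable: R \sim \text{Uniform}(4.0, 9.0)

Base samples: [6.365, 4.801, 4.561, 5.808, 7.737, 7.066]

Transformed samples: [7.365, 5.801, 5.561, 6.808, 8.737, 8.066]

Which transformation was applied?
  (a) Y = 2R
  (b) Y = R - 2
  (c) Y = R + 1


Checking option (c) Y = R + 1:
  R = 6.365 -> Y = 7.365 ✓
  R = 4.801 -> Y = 5.801 ✓
  R = 4.561 -> Y = 5.561 ✓
All samples match this transformation.

(c) R + 1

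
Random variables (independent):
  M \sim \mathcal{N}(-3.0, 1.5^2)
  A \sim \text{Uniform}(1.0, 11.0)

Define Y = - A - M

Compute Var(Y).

For independent RVs: Var(aX + bY) = a²Var(X) + b²Var(Y)
Var(M) = 2.25
Var(A) = 8.3333333
Var(Y) = (-1)²*2.25 + (-1)²*8.3333333
= 1*2.25 + 1*8.3333333 = 10.583333

10.583333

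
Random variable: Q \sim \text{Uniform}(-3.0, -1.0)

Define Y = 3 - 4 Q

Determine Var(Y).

For Y = aQ + b: Var(Y) = a² * Var(Q)
Var(Q) = (-1 + 3)^2/12 = 0.33333333
Var(Y) = (-4)² * 0.33333333 = 16 * 0.33333333 = 5.3333333

5.3333333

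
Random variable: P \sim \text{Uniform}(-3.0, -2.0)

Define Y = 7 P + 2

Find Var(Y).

For Y = aP + b: Var(Y) = a² * Var(P)
Var(P) = (-2 + 3)^2/12 = 0.083333333
Var(Y) = 7² * 0.083333333 = 49 * 0.083333333 = 4.0833333

4.0833333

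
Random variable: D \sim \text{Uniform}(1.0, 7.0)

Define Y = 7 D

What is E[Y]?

For Y = 7D:
E[Y] = 7 * E[D]
E[D] = (1 + 7)/2 = 4
E[Y] = 7 * 4 = 28

28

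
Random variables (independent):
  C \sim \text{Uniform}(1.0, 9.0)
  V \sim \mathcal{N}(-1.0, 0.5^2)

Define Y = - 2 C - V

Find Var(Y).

For independent RVs: Var(aX + bY) = a²Var(X) + b²Var(Y)
Var(C) = 5.3333333
Var(V) = 0.25
Var(Y) = (-2)²*5.3333333 + (-1)²*0.25
= 4*5.3333333 + 1*0.25 = 21.583333

21.583333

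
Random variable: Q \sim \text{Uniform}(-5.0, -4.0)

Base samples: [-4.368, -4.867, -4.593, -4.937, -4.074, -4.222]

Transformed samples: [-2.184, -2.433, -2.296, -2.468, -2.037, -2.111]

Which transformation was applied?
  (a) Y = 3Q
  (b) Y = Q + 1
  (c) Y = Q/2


Checking option (c) Y = Q/2:
  Q = -4.368 -> Y = -2.184 ✓
  Q = -4.867 -> Y = -2.433 ✓
  Q = -4.593 -> Y = -2.296 ✓
All samples match this transformation.

(c) Q/2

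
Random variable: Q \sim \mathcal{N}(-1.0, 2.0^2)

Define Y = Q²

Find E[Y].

Using E[X²] = Var(X) + (E[X])²:
E[Q] = -1
Var(Q) = 2.0^2 = 4
E[Q²] = 4 + (-1)² = 4 + 1 = 5

5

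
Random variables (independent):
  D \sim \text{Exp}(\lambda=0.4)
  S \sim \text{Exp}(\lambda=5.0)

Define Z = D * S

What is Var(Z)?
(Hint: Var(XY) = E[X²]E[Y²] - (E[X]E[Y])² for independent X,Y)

Var(XY) = E[X²]E[Y²] - (E[X]E[Y])²
E[D] = 2.5, Var(D) = 6.25
E[S] = 0.2, Var(S) = 0.04
E[D²] = 6.25 + 2.5² = 12.5
E[S²] = 0.04 + 0.2² = 0.08
Var(Z) = 12.5*0.08 - (2.5*0.2)²
= 1 - 0.25 = 0.75

0.75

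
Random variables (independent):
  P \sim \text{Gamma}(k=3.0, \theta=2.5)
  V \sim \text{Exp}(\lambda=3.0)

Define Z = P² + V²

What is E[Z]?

E[Z] = E[P²] + E[V²]
E[P²] = Var(P) + E[P]² = 18.75 + 56.25 = 75
E[V²] = Var(V) + E[V]² = 0.11111111 + 0.11111111 = 0.22222222
E[Z] = 75 + 0.22222222 = 75.222222

75.222222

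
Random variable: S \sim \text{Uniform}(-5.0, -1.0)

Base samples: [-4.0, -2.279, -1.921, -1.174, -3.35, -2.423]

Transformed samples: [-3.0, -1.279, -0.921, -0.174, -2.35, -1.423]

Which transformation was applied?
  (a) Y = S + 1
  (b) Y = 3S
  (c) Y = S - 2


Checking option (a) Y = S + 1:
  S = -4.0 -> Y = -3.0 ✓
  S = -2.279 -> Y = -1.279 ✓
  S = -1.921 -> Y = -0.921 ✓
All samples match this transformation.

(a) S + 1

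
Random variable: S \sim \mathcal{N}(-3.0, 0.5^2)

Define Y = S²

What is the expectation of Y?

E[S²] = Var(S) + (E[S])² = 0.25 + 9 = 9.25

9.25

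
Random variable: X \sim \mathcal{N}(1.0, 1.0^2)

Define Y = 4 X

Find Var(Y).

For Y = aX + b: Var(Y) = a² * Var(X)
Var(X) = 1.0^2 = 1
Var(Y) = 4² * 1 = 16 * 1 = 16

16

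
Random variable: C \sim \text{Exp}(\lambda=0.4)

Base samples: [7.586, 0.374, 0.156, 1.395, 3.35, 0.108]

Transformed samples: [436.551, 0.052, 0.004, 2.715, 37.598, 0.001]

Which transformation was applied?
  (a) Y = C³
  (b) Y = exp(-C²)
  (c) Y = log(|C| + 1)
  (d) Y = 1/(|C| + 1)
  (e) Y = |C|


Checking option (a) Y = C³:
  C = 7.586 -> Y = 436.551 ✓
  C = 0.374 -> Y = 0.052 ✓
  C = 0.156 -> Y = 0.004 ✓
All samples match this transformation.

(a) C³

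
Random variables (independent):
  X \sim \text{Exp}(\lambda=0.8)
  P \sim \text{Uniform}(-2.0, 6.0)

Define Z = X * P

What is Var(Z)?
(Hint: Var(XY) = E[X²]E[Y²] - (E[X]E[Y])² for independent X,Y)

Var(XY) = E[X²]E[Y²] - (E[X]E[Y])²
E[X] = 1.25, Var(X) = 1.5625
E[P] = 2, Var(P) = 5.3333333
E[X²] = 1.5625 + 1.25² = 3.125
E[P²] = 5.3333333 + 2² = 9.3333333
Var(Z) = 3.125*9.3333333 - (1.25*2)²
= 29.166667 - 6.25 = 22.916667

22.916667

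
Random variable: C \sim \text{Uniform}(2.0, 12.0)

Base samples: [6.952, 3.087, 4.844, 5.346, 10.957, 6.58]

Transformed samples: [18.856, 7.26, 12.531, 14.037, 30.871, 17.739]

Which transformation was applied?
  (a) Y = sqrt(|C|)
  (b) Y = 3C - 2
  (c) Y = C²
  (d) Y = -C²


Checking option (b) Y = 3C - 2:
  C = 6.952 -> Y = 18.856 ✓
  C = 3.087 -> Y = 7.26 ✓
  C = 4.844 -> Y = 12.531 ✓
All samples match this transformation.

(b) 3C - 2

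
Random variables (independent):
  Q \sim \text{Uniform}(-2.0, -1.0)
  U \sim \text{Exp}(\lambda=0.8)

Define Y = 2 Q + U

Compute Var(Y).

For independent RVs: Var(aX + bY) = a²Var(X) + b²Var(Y)
Var(Q) = 0.083333333
Var(U) = 1.5625
Var(Y) = 2²*0.083333333 + 1²*1.5625
= 4*0.083333333 + 1*1.5625 = 1.8958333

1.8958333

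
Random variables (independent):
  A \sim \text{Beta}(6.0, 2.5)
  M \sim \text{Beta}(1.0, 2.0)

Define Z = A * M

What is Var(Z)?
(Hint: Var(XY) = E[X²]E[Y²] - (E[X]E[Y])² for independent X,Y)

Var(XY) = E[X²]E[Y²] - (E[X]E[Y])²
E[A] = 0.70588235, Var(A) = 0.021853943
E[M] = 0.33333333, Var(M) = 0.055555556
E[A²] = 0.021853943 + 0.70588235² = 0.52012384
E[M²] = 0.055555556 + 0.33333333² = 0.16666667
Var(Z) = 0.52012384*0.16666667 - (0.70588235*0.33333333)²
= 0.086687307 - 0.055363322 = 0.031323985

0.031323985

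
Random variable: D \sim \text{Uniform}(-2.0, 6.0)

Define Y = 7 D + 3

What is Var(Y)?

For Y = aD + b: Var(Y) = a² * Var(D)
Var(D) = (6 + 2)^2/12 = 5.3333333
Var(Y) = 7² * 5.3333333 = 49 * 5.3333333 = 261.33333

261.33333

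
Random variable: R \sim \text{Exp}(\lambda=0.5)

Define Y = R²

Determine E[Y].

Using E[X²] = Var(X) + (E[X])²:
E[R] = 2
Var(R) = 1/0.5^2 = 4
E[R²] = 4 + 2² = 4 + 4 = 8

8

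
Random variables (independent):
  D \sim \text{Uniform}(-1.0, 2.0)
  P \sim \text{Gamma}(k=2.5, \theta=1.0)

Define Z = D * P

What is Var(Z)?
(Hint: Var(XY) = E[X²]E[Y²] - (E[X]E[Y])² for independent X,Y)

Var(XY) = E[X²]E[Y²] - (E[X]E[Y])²
E[D] = 0.5, Var(D) = 0.75
E[P] = 2.5, Var(P) = 2.5
E[D²] = 0.75 + 0.5² = 1
E[P²] = 2.5 + 2.5² = 8.75
Var(Z) = 1*8.75 - (0.5*2.5)²
= 8.75 - 1.5625 = 7.1875

7.1875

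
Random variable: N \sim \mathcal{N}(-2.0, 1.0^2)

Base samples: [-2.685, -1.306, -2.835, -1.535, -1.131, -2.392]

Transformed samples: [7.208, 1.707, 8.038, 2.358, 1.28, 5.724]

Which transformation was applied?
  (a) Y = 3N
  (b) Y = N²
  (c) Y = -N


Checking option (b) Y = N²:
  N = -2.685 -> Y = 7.208 ✓
  N = -1.306 -> Y = 1.707 ✓
  N = -2.835 -> Y = 8.038 ✓
All samples match this transformation.

(b) N²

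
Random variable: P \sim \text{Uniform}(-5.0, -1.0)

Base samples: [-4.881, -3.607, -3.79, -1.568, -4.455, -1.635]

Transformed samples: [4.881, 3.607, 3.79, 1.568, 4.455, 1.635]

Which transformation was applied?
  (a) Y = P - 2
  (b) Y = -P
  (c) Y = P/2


Checking option (b) Y = -P:
  P = -4.881 -> Y = 4.881 ✓
  P = -3.607 -> Y = 3.607 ✓
  P = -3.79 -> Y = 3.79 ✓
All samples match this transformation.

(b) -P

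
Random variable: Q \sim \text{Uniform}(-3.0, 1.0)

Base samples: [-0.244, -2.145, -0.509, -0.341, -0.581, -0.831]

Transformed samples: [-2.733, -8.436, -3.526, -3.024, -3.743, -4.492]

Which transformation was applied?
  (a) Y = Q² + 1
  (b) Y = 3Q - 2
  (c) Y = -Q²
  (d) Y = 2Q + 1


Checking option (b) Y = 3Q - 2:
  Q = -0.244 -> Y = -2.733 ✓
  Q = -2.145 -> Y = -8.436 ✓
  Q = -0.509 -> Y = -3.526 ✓
All samples match this transformation.

(b) 3Q - 2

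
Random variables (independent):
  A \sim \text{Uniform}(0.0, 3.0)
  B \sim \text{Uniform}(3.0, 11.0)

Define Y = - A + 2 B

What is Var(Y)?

For independent RVs: Var(aX + bY) = a²Var(X) + b²Var(Y)
Var(A) = 0.75
Var(B) = 5.3333333
Var(Y) = (-1)²*0.75 + 2²*5.3333333
= 1*0.75 + 4*5.3333333 = 22.083333

22.083333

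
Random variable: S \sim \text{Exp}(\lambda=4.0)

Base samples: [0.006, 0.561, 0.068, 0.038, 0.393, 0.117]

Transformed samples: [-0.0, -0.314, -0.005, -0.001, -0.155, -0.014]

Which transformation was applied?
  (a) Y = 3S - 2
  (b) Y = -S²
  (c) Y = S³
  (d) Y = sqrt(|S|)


Checking option (b) Y = -S²:
  S = 0.006 -> Y = -0.0 ✓
  S = 0.561 -> Y = -0.314 ✓
  S = 0.068 -> Y = -0.005 ✓
All samples match this transformation.

(b) -S²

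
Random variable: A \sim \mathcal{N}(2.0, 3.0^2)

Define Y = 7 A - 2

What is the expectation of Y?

For Y = 7A - 2:
E[Y] = 7 * E[A] - 2
E[A] = 2.0 = 2
E[Y] = 7 * 2 - 2 = 12

12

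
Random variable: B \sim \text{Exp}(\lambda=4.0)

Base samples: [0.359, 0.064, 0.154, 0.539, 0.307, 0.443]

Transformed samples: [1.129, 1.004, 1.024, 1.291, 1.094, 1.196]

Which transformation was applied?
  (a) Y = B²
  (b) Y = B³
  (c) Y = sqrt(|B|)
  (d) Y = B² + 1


Checking option (d) Y = B² + 1:
  B = 0.359 -> Y = 1.129 ✓
  B = 0.064 -> Y = 1.004 ✓
  B = 0.154 -> Y = 1.024 ✓
All samples match this transformation.

(d) B² + 1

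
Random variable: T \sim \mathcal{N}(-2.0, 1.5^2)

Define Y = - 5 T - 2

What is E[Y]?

For Y = -5T - 2:
E[Y] = -5 * E[T] - 2
E[T] = -2.0 = -2
E[Y] = -5 * (-2) - 2 = 8

8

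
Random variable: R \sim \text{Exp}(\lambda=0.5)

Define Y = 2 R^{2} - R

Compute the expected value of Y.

E[Y] = 2*E[R²] - 1*E[R]
E[R] = 2
E[R²] = Var(R) + (E[R])² = 4 + 4 = 8
E[Y] = 2*8 - 1*2 = 14

14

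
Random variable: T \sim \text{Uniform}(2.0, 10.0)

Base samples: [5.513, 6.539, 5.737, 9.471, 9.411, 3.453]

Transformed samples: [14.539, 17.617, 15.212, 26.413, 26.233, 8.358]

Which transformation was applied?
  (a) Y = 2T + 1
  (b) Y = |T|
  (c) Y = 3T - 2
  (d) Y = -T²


Checking option (c) Y = 3T - 2:
  T = 5.513 -> Y = 14.539 ✓
  T = 6.539 -> Y = 17.617 ✓
  T = 5.737 -> Y = 15.212 ✓
All samples match this transformation.

(c) 3T - 2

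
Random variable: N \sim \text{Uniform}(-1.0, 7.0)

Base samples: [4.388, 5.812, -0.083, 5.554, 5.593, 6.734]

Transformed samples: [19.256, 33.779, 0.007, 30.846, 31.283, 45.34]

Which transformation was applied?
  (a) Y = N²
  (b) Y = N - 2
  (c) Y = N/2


Checking option (a) Y = N²:
  N = 4.388 -> Y = 19.256 ✓
  N = 5.812 -> Y = 33.779 ✓
  N = -0.083 -> Y = 0.007 ✓
All samples match this transformation.

(a) N²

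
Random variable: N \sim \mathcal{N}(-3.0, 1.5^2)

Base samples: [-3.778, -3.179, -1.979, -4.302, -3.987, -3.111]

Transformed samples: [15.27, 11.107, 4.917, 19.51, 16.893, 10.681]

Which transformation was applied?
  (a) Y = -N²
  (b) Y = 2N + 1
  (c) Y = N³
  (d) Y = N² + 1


Checking option (d) Y = N² + 1:
  N = -3.778 -> Y = 15.27 ✓
  N = -3.179 -> Y = 11.107 ✓
  N = -1.979 -> Y = 4.917 ✓
All samples match this transformation.

(d) N² + 1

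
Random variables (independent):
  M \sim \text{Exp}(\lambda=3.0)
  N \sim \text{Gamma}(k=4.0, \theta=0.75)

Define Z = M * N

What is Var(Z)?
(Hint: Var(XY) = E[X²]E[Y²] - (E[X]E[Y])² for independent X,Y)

Var(XY) = E[X²]E[Y²] - (E[X]E[Y])²
E[M] = 0.33333333, Var(M) = 0.11111111
E[N] = 3, Var(N) = 2.25
E[M²] = 0.11111111 + 0.33333333² = 0.22222222
E[N²] = 2.25 + 3² = 11.25
Var(Z) = 0.22222222*11.25 - (0.33333333*3)²
= 2.5 - 1 = 1.5

1.5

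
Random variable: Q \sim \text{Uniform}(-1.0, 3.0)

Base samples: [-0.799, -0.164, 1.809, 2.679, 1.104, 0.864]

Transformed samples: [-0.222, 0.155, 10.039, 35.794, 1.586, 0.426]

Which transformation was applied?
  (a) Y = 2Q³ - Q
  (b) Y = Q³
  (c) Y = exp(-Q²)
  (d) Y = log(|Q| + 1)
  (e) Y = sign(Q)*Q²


Checking option (a) Y = 2Q³ - Q:
  Q = -0.799 -> Y = -0.222 ✓
  Q = -0.164 -> Y = 0.155 ✓
  Q = 1.809 -> Y = 10.039 ✓
All samples match this transformation.

(a) 2Q³ - Q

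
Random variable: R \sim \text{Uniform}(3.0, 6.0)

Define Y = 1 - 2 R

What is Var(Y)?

For Y = aR + b: Var(Y) = a² * Var(R)
Var(R) = (6 - 3)^2/12 = 0.75
Var(Y) = (-2)² * 0.75 = 4 * 0.75 = 3

3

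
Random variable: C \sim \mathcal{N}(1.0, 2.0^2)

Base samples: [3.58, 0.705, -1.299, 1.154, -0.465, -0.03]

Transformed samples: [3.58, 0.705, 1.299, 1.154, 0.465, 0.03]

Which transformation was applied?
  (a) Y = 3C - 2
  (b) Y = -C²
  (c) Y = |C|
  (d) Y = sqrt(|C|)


Checking option (c) Y = |C|:
  C = 3.58 -> Y = 3.58 ✓
  C = 0.705 -> Y = 0.705 ✓
  C = -1.299 -> Y = 1.299 ✓
All samples match this transformation.

(c) |C|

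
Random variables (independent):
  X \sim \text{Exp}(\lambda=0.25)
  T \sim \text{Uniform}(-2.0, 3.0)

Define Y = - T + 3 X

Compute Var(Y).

For independent RVs: Var(aX + bY) = a²Var(X) + b²Var(Y)
Var(X) = 16
Var(T) = 2.0833333
Var(Y) = 3²*16 + (-1)²*2.0833333
= 9*16 + 1*2.0833333 = 146.08333

146.08333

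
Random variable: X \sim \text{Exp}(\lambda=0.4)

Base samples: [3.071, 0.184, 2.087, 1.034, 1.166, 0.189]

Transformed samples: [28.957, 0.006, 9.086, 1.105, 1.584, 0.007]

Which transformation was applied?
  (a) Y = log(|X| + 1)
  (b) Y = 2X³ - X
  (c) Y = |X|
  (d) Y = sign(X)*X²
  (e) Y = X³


Checking option (e) Y = X³:
  X = 3.071 -> Y = 28.957 ✓
  X = 0.184 -> Y = 0.006 ✓
  X = 2.087 -> Y = 9.086 ✓
All samples match this transformation.

(e) X³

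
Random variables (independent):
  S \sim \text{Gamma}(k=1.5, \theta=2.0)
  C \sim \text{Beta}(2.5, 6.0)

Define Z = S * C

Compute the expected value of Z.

For independent RVs: E[XY] = E[X]*E[Y]
E[S] = 3
E[C] = 0.29411765
E[Z] = 3 * 0.29411765 = 0.88235294

0.88235294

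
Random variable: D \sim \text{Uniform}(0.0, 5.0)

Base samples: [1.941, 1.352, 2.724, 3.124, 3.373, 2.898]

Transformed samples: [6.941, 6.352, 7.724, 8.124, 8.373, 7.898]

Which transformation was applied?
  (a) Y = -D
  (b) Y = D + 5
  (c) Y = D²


Checking option (b) Y = D + 5:
  D = 1.941 -> Y = 6.941 ✓
  D = 1.352 -> Y = 6.352 ✓
  D = 2.724 -> Y = 7.724 ✓
All samples match this transformation.

(b) D + 5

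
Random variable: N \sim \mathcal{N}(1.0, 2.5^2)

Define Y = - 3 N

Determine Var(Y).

For Y = aN + b: Var(Y) = a² * Var(N)
Var(N) = 2.5^2 = 6.25
Var(Y) = (-3)² * 6.25 = 9 * 6.25 = 56.25

56.25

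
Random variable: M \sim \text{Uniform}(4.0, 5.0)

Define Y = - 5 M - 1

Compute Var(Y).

For Y = aM + b: Var(Y) = a² * Var(M)
Var(M) = (5 - 4)^2/12 = 0.083333333
Var(Y) = (-5)² * 0.083333333 = 25 * 0.083333333 = 2.0833333

2.0833333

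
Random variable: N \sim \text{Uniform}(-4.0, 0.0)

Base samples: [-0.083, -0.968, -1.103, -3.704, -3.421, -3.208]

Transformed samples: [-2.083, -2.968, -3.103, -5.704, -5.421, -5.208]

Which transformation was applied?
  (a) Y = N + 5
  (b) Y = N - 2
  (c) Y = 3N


Checking option (b) Y = N - 2:
  N = -0.083 -> Y = -2.083 ✓
  N = -0.968 -> Y = -2.968 ✓
  N = -1.103 -> Y = -3.103 ✓
All samples match this transformation.

(b) N - 2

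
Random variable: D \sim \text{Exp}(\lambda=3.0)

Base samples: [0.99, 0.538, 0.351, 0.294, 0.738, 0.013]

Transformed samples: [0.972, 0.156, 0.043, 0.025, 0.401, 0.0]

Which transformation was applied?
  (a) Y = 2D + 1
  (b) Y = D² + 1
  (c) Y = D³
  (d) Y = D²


Checking option (c) Y = D³:
  D = 0.99 -> Y = 0.972 ✓
  D = 0.538 -> Y = 0.156 ✓
  D = 0.351 -> Y = 0.043 ✓
All samples match this transformation.

(c) D³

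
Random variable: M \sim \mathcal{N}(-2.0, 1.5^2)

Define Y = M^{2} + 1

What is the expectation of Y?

E[Y] = 1*E[M²] + 1
E[M] = -2
E[M²] = Var(M) + (E[M])² = 2.25 + 4 = 6.25
E[Y] = 1*6.25 + 1 = 7.25

7.25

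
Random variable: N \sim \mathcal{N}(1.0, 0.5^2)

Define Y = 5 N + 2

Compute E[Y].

For Y = 5N + 2:
E[Y] = 5 * E[N] + 2
E[N] = 1.0 = 1
E[Y] = 5 * 1 + 2 = 7

7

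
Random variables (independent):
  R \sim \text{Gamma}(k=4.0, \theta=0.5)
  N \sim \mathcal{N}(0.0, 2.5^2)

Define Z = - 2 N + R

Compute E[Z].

E[Z] = 1*E[R] - 2*E[N]
E[R] = 2
E[N] = 0
E[Z] = 1*2 - 2*0 = 2

2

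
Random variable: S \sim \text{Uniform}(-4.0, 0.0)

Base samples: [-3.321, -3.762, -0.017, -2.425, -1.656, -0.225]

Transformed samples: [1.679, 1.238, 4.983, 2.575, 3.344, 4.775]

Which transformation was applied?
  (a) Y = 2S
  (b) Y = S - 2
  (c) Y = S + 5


Checking option (c) Y = S + 5:
  S = -3.321 -> Y = 1.679 ✓
  S = -3.762 -> Y = 1.238 ✓
  S = -0.017 -> Y = 4.983 ✓
All samples match this transformation.

(c) S + 5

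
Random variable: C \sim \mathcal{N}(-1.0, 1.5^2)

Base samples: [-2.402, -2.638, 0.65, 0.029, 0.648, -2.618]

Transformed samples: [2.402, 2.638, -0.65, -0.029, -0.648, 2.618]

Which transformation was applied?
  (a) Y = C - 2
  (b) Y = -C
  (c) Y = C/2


Checking option (b) Y = -C:
  C = -2.402 -> Y = 2.402 ✓
  C = -2.638 -> Y = 2.638 ✓
  C = 0.65 -> Y = -0.65 ✓
All samples match this transformation.

(b) -C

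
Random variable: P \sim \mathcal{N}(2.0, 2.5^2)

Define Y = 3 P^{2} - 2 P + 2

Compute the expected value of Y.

E[Y] = 3*E[P²] - 2*E[P] + 2
E[P] = 2
E[P²] = Var(P) + (E[P])² = 6.25 + 4 = 10.25
E[Y] = 3*10.25 - 2*2 + 2 = 28.75

28.75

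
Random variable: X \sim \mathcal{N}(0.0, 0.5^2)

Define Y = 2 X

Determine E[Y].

For Y = 2X:
E[Y] = 2 * E[X]
E[X] = 0.0 = 0
E[Y] = 2 * 0 = 0

0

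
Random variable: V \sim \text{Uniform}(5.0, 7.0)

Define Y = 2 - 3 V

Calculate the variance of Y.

For Y = aV + b: Var(Y) = a² * Var(V)
Var(V) = (7 - 5)^2/12 = 0.33333333
Var(Y) = (-3)² * 0.33333333 = 9 * 0.33333333 = 3

3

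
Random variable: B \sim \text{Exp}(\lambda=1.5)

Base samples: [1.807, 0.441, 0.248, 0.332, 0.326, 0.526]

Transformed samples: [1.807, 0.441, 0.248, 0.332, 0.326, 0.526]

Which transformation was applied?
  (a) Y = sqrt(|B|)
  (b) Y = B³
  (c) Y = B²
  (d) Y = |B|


Checking option (d) Y = |B|:
  B = 1.807 -> Y = 1.807 ✓
  B = 0.441 -> Y = 0.441 ✓
  B = 0.248 -> Y = 0.248 ✓
All samples match this transformation.

(d) |B|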